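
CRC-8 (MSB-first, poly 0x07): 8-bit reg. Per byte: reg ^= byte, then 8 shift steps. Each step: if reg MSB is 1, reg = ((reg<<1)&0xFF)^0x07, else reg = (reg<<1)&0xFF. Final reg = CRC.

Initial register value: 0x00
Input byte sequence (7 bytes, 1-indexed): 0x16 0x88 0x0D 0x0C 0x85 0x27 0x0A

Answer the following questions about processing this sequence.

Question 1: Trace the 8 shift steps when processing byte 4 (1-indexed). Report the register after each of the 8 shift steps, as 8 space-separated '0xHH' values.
Answer: 0xDB 0xB1 0x65 0xCA 0x93 0x21 0x42 0x84

Derivation:
After byte 1 (0x16): reg=0x62
After byte 2 (0x88): reg=0x98
After byte 3 (0x0D): reg=0xE2
Register before byte 4: 0xE2
After XOR with byte 0x0C: 0xEE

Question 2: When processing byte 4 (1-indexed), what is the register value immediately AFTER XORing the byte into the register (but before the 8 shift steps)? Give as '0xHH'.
Answer: 0xEE

Derivation:
Register before byte 4: 0xE2
Byte 4: 0x0C
0xE2 XOR 0x0C = 0xEE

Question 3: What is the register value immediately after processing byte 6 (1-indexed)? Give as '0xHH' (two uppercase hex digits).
Answer: 0xE0

Derivation:
After byte 1 (0x16): reg=0x62
After byte 2 (0x88): reg=0x98
After byte 3 (0x0D): reg=0xE2
After byte 4 (0x0C): reg=0x84
After byte 5 (0x85): reg=0x07
After byte 6 (0x27): reg=0xE0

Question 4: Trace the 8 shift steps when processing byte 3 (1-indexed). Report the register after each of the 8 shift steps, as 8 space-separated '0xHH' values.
Answer: 0x2D 0x5A 0xB4 0x6F 0xDE 0xBB 0x71 0xE2

Derivation:
After byte 1 (0x16): reg=0x62
After byte 2 (0x88): reg=0x98
Register before byte 3: 0x98
After XOR with byte 0x0D: 0x95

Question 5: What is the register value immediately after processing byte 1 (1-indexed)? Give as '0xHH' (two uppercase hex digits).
After byte 1 (0x16): reg=0x62

Answer: 0x62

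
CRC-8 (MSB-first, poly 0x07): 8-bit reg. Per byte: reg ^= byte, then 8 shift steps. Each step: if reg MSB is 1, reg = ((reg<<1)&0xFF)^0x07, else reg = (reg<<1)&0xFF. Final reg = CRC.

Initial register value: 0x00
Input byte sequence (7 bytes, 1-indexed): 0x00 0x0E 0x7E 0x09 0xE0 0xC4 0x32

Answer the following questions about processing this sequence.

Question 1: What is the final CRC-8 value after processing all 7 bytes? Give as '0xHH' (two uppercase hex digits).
After byte 1 (0x00): reg=0x00
After byte 2 (0x0E): reg=0x2A
After byte 3 (0x7E): reg=0xAB
After byte 4 (0x09): reg=0x67
After byte 5 (0xE0): reg=0x9C
After byte 6 (0xC4): reg=0x8F
After byte 7 (0x32): reg=0x3A

Answer: 0x3A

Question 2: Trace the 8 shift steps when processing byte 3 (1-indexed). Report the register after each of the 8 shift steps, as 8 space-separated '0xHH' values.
Answer: 0xA8 0x57 0xAE 0x5B 0xB6 0x6B 0xD6 0xAB

Derivation:
After byte 1 (0x00): reg=0x00
After byte 2 (0x0E): reg=0x2A
Register before byte 3: 0x2A
After XOR with byte 0x7E: 0x54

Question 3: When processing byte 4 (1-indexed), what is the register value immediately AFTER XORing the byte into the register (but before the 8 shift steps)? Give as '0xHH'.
Answer: 0xA2

Derivation:
Register before byte 4: 0xAB
Byte 4: 0x09
0xAB XOR 0x09 = 0xA2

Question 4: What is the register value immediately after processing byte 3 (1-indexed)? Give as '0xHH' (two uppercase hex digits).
After byte 1 (0x00): reg=0x00
After byte 2 (0x0E): reg=0x2A
After byte 3 (0x7E): reg=0xAB

Answer: 0xAB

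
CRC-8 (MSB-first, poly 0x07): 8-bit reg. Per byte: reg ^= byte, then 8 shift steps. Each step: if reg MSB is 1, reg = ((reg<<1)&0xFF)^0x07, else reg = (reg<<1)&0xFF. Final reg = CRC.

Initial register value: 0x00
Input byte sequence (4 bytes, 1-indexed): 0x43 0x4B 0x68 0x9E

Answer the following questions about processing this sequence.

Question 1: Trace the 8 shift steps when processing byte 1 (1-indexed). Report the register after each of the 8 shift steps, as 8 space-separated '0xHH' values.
Answer: 0x86 0x0B 0x16 0x2C 0x58 0xB0 0x67 0xCE

Derivation:
Register before byte 1: 0x00
After XOR with byte 0x43: 0x43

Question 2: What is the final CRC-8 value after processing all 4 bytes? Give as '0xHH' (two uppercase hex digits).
Answer: 0x45

Derivation:
After byte 1 (0x43): reg=0xCE
After byte 2 (0x4B): reg=0x92
After byte 3 (0x68): reg=0xE8
After byte 4 (0x9E): reg=0x45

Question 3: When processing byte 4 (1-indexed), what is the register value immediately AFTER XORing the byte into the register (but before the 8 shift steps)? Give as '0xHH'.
Answer: 0x76

Derivation:
Register before byte 4: 0xE8
Byte 4: 0x9E
0xE8 XOR 0x9E = 0x76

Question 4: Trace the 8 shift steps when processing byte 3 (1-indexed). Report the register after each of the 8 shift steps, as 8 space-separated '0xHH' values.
Answer: 0xF3 0xE1 0xC5 0x8D 0x1D 0x3A 0x74 0xE8

Derivation:
After byte 1 (0x43): reg=0xCE
After byte 2 (0x4B): reg=0x92
Register before byte 3: 0x92
After XOR with byte 0x68: 0xFA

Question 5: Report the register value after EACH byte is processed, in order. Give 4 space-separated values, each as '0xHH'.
0xCE 0x92 0xE8 0x45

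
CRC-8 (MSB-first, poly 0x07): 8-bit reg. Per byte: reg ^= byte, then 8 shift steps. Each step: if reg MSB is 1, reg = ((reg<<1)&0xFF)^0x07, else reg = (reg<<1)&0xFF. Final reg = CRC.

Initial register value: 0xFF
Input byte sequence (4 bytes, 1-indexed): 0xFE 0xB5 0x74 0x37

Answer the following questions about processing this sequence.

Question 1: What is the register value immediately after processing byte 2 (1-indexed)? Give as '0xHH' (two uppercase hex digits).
After byte 1 (0xFE): reg=0x07
After byte 2 (0xB5): reg=0x17

Answer: 0x17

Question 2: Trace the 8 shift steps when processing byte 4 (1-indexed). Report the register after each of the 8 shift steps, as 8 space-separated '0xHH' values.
After byte 1 (0xFE): reg=0x07
After byte 2 (0xB5): reg=0x17
After byte 3 (0x74): reg=0x2E
Register before byte 4: 0x2E
After XOR with byte 0x37: 0x19

Answer: 0x32 0x64 0xC8 0x97 0x29 0x52 0xA4 0x4F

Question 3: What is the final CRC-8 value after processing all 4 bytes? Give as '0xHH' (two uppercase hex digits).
After byte 1 (0xFE): reg=0x07
After byte 2 (0xB5): reg=0x17
After byte 3 (0x74): reg=0x2E
After byte 4 (0x37): reg=0x4F

Answer: 0x4F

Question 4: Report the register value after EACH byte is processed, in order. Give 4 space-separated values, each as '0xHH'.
0x07 0x17 0x2E 0x4F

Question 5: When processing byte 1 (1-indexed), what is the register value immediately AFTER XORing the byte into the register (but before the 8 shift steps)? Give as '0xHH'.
Register before byte 1: 0xFF
Byte 1: 0xFE
0xFF XOR 0xFE = 0x01

Answer: 0x01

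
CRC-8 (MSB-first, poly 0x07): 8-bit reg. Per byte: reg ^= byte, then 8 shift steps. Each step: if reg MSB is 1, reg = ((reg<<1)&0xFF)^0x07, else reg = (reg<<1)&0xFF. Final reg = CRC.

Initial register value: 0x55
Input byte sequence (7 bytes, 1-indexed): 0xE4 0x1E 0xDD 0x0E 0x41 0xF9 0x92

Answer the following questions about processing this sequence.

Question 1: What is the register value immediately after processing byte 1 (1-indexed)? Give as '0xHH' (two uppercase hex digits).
Answer: 0x1E

Derivation:
After byte 1 (0xE4): reg=0x1E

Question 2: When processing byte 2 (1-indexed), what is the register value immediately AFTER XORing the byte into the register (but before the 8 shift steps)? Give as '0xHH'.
Answer: 0x00

Derivation:
Register before byte 2: 0x1E
Byte 2: 0x1E
0x1E XOR 0x1E = 0x00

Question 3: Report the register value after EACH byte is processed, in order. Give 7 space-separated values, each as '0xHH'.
0x1E 0x00 0x1D 0x79 0xA8 0xB0 0xEE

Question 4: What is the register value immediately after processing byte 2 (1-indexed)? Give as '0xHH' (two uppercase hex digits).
After byte 1 (0xE4): reg=0x1E
After byte 2 (0x1E): reg=0x00

Answer: 0x00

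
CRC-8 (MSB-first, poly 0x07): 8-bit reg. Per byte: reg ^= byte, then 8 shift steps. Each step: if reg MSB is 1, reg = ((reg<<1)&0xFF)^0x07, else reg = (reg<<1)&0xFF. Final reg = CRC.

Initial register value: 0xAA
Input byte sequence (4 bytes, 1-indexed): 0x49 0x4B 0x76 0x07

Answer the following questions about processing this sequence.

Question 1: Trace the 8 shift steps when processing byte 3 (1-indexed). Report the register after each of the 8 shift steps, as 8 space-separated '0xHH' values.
After byte 1 (0x49): reg=0xA7
After byte 2 (0x4B): reg=0x8A
Register before byte 3: 0x8A
After XOR with byte 0x76: 0xFC

Answer: 0xFF 0xF9 0xF5 0xED 0xDD 0xBD 0x7D 0xFA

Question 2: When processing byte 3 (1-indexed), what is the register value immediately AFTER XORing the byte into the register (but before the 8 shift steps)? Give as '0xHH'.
Register before byte 3: 0x8A
Byte 3: 0x76
0x8A XOR 0x76 = 0xFC

Answer: 0xFC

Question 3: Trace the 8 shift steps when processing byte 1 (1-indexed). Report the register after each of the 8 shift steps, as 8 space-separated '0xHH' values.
Answer: 0xC1 0x85 0x0D 0x1A 0x34 0x68 0xD0 0xA7

Derivation:
Register before byte 1: 0xAA
After XOR with byte 0x49: 0xE3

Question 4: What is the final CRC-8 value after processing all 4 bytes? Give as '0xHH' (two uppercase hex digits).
Answer: 0xFD

Derivation:
After byte 1 (0x49): reg=0xA7
After byte 2 (0x4B): reg=0x8A
After byte 3 (0x76): reg=0xFA
After byte 4 (0x07): reg=0xFD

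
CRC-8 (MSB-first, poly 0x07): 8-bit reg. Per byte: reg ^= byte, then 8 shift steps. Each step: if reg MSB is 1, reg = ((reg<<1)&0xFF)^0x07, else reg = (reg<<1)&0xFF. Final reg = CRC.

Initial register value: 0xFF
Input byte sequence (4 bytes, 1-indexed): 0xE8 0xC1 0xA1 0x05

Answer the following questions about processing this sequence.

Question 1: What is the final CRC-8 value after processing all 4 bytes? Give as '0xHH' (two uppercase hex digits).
After byte 1 (0xE8): reg=0x65
After byte 2 (0xC1): reg=0x75
After byte 3 (0xA1): reg=0x22
After byte 4 (0x05): reg=0xF5

Answer: 0xF5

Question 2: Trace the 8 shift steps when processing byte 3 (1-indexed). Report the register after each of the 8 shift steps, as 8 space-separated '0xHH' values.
After byte 1 (0xE8): reg=0x65
After byte 2 (0xC1): reg=0x75
Register before byte 3: 0x75
After XOR with byte 0xA1: 0xD4

Answer: 0xAF 0x59 0xB2 0x63 0xC6 0x8B 0x11 0x22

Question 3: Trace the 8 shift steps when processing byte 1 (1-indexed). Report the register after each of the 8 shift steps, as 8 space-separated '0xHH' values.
Answer: 0x2E 0x5C 0xB8 0x77 0xEE 0xDB 0xB1 0x65

Derivation:
Register before byte 1: 0xFF
After XOR with byte 0xE8: 0x17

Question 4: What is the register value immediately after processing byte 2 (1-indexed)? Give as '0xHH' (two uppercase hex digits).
Answer: 0x75

Derivation:
After byte 1 (0xE8): reg=0x65
After byte 2 (0xC1): reg=0x75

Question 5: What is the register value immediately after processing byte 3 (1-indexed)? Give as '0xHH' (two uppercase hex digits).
After byte 1 (0xE8): reg=0x65
After byte 2 (0xC1): reg=0x75
After byte 3 (0xA1): reg=0x22

Answer: 0x22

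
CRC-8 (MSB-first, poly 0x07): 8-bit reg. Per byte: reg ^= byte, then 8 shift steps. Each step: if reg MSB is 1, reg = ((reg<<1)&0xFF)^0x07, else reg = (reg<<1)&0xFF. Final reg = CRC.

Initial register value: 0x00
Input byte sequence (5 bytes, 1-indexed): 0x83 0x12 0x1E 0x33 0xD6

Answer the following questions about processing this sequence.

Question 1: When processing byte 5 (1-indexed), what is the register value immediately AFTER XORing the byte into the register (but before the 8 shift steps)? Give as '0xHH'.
Register before byte 5: 0x67
Byte 5: 0xD6
0x67 XOR 0xD6 = 0xB1

Answer: 0xB1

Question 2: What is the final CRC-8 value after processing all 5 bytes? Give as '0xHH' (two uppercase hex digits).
Answer: 0x1E

Derivation:
After byte 1 (0x83): reg=0x80
After byte 2 (0x12): reg=0xF7
After byte 3 (0x1E): reg=0x91
After byte 4 (0x33): reg=0x67
After byte 5 (0xD6): reg=0x1E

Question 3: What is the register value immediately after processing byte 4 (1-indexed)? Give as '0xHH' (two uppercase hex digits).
Answer: 0x67

Derivation:
After byte 1 (0x83): reg=0x80
After byte 2 (0x12): reg=0xF7
After byte 3 (0x1E): reg=0x91
After byte 4 (0x33): reg=0x67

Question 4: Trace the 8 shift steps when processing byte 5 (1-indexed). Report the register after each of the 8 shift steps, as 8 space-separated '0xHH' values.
Answer: 0x65 0xCA 0x93 0x21 0x42 0x84 0x0F 0x1E

Derivation:
After byte 1 (0x83): reg=0x80
After byte 2 (0x12): reg=0xF7
After byte 3 (0x1E): reg=0x91
After byte 4 (0x33): reg=0x67
Register before byte 5: 0x67
After XOR with byte 0xD6: 0xB1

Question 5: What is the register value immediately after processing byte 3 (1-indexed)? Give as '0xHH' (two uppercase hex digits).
After byte 1 (0x83): reg=0x80
After byte 2 (0x12): reg=0xF7
After byte 3 (0x1E): reg=0x91

Answer: 0x91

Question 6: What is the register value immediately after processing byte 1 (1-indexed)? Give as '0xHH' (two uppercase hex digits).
After byte 1 (0x83): reg=0x80

Answer: 0x80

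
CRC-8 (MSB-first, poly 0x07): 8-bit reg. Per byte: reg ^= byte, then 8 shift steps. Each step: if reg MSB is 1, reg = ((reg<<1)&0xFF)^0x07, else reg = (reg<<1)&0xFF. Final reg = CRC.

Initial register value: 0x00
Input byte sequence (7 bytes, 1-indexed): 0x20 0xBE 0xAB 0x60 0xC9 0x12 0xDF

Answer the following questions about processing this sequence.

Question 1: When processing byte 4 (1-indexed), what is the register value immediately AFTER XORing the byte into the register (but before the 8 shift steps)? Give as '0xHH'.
Register before byte 4: 0x82
Byte 4: 0x60
0x82 XOR 0x60 = 0xE2

Answer: 0xE2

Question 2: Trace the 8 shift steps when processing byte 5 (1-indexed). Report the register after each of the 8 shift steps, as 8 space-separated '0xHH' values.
After byte 1 (0x20): reg=0xE0
After byte 2 (0xBE): reg=0x9D
After byte 3 (0xAB): reg=0x82
After byte 4 (0x60): reg=0xA0
Register before byte 5: 0xA0
After XOR with byte 0xC9: 0x69

Answer: 0xD2 0xA3 0x41 0x82 0x03 0x06 0x0C 0x18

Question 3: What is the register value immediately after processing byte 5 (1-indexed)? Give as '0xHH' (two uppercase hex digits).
Answer: 0x18

Derivation:
After byte 1 (0x20): reg=0xE0
After byte 2 (0xBE): reg=0x9D
After byte 3 (0xAB): reg=0x82
After byte 4 (0x60): reg=0xA0
After byte 5 (0xC9): reg=0x18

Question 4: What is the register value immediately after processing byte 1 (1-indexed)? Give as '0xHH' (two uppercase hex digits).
After byte 1 (0x20): reg=0xE0

Answer: 0xE0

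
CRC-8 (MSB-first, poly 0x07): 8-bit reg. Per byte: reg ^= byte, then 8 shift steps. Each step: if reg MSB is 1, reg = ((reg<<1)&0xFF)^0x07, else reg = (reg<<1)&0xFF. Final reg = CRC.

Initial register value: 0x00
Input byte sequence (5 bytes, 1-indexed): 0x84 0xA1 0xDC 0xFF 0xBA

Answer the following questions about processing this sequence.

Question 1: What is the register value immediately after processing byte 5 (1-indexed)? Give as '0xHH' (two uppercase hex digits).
After byte 1 (0x84): reg=0x95
After byte 2 (0xA1): reg=0x8C
After byte 3 (0xDC): reg=0xB7
After byte 4 (0xFF): reg=0xFF
After byte 5 (0xBA): reg=0xDC

Answer: 0xDC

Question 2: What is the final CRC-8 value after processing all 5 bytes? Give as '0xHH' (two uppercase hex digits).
After byte 1 (0x84): reg=0x95
After byte 2 (0xA1): reg=0x8C
After byte 3 (0xDC): reg=0xB7
After byte 4 (0xFF): reg=0xFF
After byte 5 (0xBA): reg=0xDC

Answer: 0xDC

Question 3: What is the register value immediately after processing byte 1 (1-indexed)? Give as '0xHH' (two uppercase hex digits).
After byte 1 (0x84): reg=0x95

Answer: 0x95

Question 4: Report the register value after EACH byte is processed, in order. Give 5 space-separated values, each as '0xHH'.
0x95 0x8C 0xB7 0xFF 0xDC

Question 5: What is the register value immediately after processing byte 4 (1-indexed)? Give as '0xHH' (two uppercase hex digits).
After byte 1 (0x84): reg=0x95
After byte 2 (0xA1): reg=0x8C
After byte 3 (0xDC): reg=0xB7
After byte 4 (0xFF): reg=0xFF

Answer: 0xFF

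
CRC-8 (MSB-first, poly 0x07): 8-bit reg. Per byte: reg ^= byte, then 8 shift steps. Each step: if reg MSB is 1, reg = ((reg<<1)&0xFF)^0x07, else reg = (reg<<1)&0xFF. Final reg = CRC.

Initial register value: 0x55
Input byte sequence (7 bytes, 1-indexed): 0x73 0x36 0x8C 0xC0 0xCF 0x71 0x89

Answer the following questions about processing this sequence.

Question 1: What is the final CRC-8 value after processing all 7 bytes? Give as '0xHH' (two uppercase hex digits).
Answer: 0x5E

Derivation:
After byte 1 (0x73): reg=0xF2
After byte 2 (0x36): reg=0x52
After byte 3 (0x8C): reg=0x14
After byte 4 (0xC0): reg=0x22
After byte 5 (0xCF): reg=0x8D
After byte 6 (0x71): reg=0xFA
After byte 7 (0x89): reg=0x5E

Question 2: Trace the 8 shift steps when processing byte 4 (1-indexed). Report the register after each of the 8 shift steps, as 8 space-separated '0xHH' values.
Answer: 0xAF 0x59 0xB2 0x63 0xC6 0x8B 0x11 0x22

Derivation:
After byte 1 (0x73): reg=0xF2
After byte 2 (0x36): reg=0x52
After byte 3 (0x8C): reg=0x14
Register before byte 4: 0x14
After XOR with byte 0xC0: 0xD4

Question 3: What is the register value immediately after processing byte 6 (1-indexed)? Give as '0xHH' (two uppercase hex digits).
Answer: 0xFA

Derivation:
After byte 1 (0x73): reg=0xF2
After byte 2 (0x36): reg=0x52
After byte 3 (0x8C): reg=0x14
After byte 4 (0xC0): reg=0x22
After byte 5 (0xCF): reg=0x8D
After byte 6 (0x71): reg=0xFA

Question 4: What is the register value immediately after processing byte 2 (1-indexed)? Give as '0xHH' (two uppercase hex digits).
Answer: 0x52

Derivation:
After byte 1 (0x73): reg=0xF2
After byte 2 (0x36): reg=0x52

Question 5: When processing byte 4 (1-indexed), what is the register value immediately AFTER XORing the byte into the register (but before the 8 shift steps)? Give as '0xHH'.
Answer: 0xD4

Derivation:
Register before byte 4: 0x14
Byte 4: 0xC0
0x14 XOR 0xC0 = 0xD4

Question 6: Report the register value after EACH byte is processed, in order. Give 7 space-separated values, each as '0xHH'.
0xF2 0x52 0x14 0x22 0x8D 0xFA 0x5E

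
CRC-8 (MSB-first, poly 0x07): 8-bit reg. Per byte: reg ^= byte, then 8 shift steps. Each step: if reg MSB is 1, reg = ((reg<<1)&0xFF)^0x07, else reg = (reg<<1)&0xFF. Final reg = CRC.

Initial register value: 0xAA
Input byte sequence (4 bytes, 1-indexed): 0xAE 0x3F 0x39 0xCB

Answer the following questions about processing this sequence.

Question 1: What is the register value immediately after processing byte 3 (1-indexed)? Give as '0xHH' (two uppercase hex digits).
Answer: 0x3E

Derivation:
After byte 1 (0xAE): reg=0x1C
After byte 2 (0x3F): reg=0xE9
After byte 3 (0x39): reg=0x3E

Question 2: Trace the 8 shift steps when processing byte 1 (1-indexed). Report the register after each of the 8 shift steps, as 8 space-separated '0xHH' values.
Register before byte 1: 0xAA
After XOR with byte 0xAE: 0x04

Answer: 0x08 0x10 0x20 0x40 0x80 0x07 0x0E 0x1C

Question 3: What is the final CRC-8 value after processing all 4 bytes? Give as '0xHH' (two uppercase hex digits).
Answer: 0xC5

Derivation:
After byte 1 (0xAE): reg=0x1C
After byte 2 (0x3F): reg=0xE9
After byte 3 (0x39): reg=0x3E
After byte 4 (0xCB): reg=0xC5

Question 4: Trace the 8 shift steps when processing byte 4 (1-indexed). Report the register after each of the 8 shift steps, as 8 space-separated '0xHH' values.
Answer: 0xED 0xDD 0xBD 0x7D 0xFA 0xF3 0xE1 0xC5

Derivation:
After byte 1 (0xAE): reg=0x1C
After byte 2 (0x3F): reg=0xE9
After byte 3 (0x39): reg=0x3E
Register before byte 4: 0x3E
After XOR with byte 0xCB: 0xF5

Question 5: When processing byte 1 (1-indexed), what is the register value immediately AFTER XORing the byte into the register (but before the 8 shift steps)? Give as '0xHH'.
Register before byte 1: 0xAA
Byte 1: 0xAE
0xAA XOR 0xAE = 0x04

Answer: 0x04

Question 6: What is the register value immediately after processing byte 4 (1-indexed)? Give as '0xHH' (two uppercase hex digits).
Answer: 0xC5

Derivation:
After byte 1 (0xAE): reg=0x1C
After byte 2 (0x3F): reg=0xE9
After byte 3 (0x39): reg=0x3E
After byte 4 (0xCB): reg=0xC5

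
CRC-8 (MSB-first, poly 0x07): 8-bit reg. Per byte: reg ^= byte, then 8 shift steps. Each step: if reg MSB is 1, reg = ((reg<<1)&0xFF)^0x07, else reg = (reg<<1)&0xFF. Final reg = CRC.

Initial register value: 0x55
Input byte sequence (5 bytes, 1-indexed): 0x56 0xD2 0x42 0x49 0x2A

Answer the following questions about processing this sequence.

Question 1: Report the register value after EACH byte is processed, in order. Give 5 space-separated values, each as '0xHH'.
0x09 0x0F 0xE4 0x4A 0x27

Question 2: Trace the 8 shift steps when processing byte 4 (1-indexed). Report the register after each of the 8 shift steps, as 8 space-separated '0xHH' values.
After byte 1 (0x56): reg=0x09
After byte 2 (0xD2): reg=0x0F
After byte 3 (0x42): reg=0xE4
Register before byte 4: 0xE4
After XOR with byte 0x49: 0xAD

Answer: 0x5D 0xBA 0x73 0xE6 0xCB 0x91 0x25 0x4A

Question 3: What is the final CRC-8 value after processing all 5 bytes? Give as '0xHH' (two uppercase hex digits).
After byte 1 (0x56): reg=0x09
After byte 2 (0xD2): reg=0x0F
After byte 3 (0x42): reg=0xE4
After byte 4 (0x49): reg=0x4A
After byte 5 (0x2A): reg=0x27

Answer: 0x27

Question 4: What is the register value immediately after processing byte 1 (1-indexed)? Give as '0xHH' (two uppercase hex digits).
Answer: 0x09

Derivation:
After byte 1 (0x56): reg=0x09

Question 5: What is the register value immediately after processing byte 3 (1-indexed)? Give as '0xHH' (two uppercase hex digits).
After byte 1 (0x56): reg=0x09
After byte 2 (0xD2): reg=0x0F
After byte 3 (0x42): reg=0xE4

Answer: 0xE4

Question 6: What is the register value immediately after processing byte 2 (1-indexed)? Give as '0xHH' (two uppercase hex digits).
Answer: 0x0F

Derivation:
After byte 1 (0x56): reg=0x09
After byte 2 (0xD2): reg=0x0F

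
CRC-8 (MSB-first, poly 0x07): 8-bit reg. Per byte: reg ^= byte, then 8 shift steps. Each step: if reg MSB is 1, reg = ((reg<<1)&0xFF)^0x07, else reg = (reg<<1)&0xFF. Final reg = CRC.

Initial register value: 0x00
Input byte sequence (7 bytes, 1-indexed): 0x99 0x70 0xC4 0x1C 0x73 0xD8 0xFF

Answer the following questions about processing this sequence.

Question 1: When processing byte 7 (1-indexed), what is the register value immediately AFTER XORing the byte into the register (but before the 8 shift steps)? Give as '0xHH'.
Register before byte 7: 0xBB
Byte 7: 0xFF
0xBB XOR 0xFF = 0x44

Answer: 0x44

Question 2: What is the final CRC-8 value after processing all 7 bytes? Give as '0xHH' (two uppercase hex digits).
After byte 1 (0x99): reg=0xC6
After byte 2 (0x70): reg=0x0B
After byte 3 (0xC4): reg=0x63
After byte 4 (0x1C): reg=0x7A
After byte 5 (0x73): reg=0x3F
After byte 6 (0xD8): reg=0xBB
After byte 7 (0xFF): reg=0xDB

Answer: 0xDB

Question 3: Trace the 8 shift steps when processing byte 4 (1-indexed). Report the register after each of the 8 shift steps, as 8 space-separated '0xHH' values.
After byte 1 (0x99): reg=0xC6
After byte 2 (0x70): reg=0x0B
After byte 3 (0xC4): reg=0x63
Register before byte 4: 0x63
After XOR with byte 0x1C: 0x7F

Answer: 0xFE 0xFB 0xF1 0xE5 0xCD 0x9D 0x3D 0x7A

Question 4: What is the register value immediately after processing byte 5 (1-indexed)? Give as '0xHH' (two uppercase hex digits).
After byte 1 (0x99): reg=0xC6
After byte 2 (0x70): reg=0x0B
After byte 3 (0xC4): reg=0x63
After byte 4 (0x1C): reg=0x7A
After byte 5 (0x73): reg=0x3F

Answer: 0x3F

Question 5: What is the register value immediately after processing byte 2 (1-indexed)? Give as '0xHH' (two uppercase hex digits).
Answer: 0x0B

Derivation:
After byte 1 (0x99): reg=0xC6
After byte 2 (0x70): reg=0x0B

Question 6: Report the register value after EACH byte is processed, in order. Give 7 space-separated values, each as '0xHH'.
0xC6 0x0B 0x63 0x7A 0x3F 0xBB 0xDB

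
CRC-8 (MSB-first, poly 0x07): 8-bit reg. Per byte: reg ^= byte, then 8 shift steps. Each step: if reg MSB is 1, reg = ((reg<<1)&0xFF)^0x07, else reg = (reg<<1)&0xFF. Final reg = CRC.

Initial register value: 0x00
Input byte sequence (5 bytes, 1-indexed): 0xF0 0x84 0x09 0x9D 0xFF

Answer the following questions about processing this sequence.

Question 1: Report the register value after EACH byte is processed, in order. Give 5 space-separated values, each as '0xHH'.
0xDE 0x81 0xB1 0xC4 0xA1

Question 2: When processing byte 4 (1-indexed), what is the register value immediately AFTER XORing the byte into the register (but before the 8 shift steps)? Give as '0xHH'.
Answer: 0x2C

Derivation:
Register before byte 4: 0xB1
Byte 4: 0x9D
0xB1 XOR 0x9D = 0x2C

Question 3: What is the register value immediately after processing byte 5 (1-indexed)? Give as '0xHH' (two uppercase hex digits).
Answer: 0xA1

Derivation:
After byte 1 (0xF0): reg=0xDE
After byte 2 (0x84): reg=0x81
After byte 3 (0x09): reg=0xB1
After byte 4 (0x9D): reg=0xC4
After byte 5 (0xFF): reg=0xA1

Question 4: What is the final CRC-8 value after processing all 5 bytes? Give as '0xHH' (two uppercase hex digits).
Answer: 0xA1

Derivation:
After byte 1 (0xF0): reg=0xDE
After byte 2 (0x84): reg=0x81
After byte 3 (0x09): reg=0xB1
After byte 4 (0x9D): reg=0xC4
After byte 5 (0xFF): reg=0xA1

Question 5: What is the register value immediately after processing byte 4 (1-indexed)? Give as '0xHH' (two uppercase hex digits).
Answer: 0xC4

Derivation:
After byte 1 (0xF0): reg=0xDE
After byte 2 (0x84): reg=0x81
After byte 3 (0x09): reg=0xB1
After byte 4 (0x9D): reg=0xC4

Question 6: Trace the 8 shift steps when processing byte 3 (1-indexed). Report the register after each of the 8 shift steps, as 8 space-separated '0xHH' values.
Answer: 0x17 0x2E 0x5C 0xB8 0x77 0xEE 0xDB 0xB1

Derivation:
After byte 1 (0xF0): reg=0xDE
After byte 2 (0x84): reg=0x81
Register before byte 3: 0x81
After XOR with byte 0x09: 0x88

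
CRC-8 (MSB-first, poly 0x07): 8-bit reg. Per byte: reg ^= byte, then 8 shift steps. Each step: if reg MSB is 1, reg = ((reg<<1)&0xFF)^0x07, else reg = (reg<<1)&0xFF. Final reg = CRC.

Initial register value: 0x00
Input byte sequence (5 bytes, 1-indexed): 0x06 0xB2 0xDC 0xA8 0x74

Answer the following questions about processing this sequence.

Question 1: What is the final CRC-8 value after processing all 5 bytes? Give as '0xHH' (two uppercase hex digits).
Answer: 0xD1

Derivation:
After byte 1 (0x06): reg=0x12
After byte 2 (0xB2): reg=0x69
After byte 3 (0xDC): reg=0x02
After byte 4 (0xA8): reg=0x5F
After byte 5 (0x74): reg=0xD1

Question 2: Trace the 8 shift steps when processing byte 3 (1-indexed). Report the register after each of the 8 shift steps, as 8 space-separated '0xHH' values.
Answer: 0x6D 0xDA 0xB3 0x61 0xC2 0x83 0x01 0x02

Derivation:
After byte 1 (0x06): reg=0x12
After byte 2 (0xB2): reg=0x69
Register before byte 3: 0x69
After XOR with byte 0xDC: 0xB5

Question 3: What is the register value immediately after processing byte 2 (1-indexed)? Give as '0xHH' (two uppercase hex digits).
After byte 1 (0x06): reg=0x12
After byte 2 (0xB2): reg=0x69

Answer: 0x69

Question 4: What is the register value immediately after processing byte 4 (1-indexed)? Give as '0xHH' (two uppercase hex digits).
After byte 1 (0x06): reg=0x12
After byte 2 (0xB2): reg=0x69
After byte 3 (0xDC): reg=0x02
After byte 4 (0xA8): reg=0x5F

Answer: 0x5F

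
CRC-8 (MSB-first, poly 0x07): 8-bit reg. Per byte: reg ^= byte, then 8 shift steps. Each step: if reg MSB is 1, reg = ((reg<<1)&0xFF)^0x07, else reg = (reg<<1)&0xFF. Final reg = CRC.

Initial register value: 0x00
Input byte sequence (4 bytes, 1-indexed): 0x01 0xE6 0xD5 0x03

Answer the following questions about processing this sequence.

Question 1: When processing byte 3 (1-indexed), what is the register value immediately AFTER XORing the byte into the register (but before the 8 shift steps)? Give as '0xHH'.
Answer: 0x7C

Derivation:
Register before byte 3: 0xA9
Byte 3: 0xD5
0xA9 XOR 0xD5 = 0x7C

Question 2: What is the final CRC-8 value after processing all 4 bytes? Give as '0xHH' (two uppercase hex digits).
Answer: 0x57

Derivation:
After byte 1 (0x01): reg=0x07
After byte 2 (0xE6): reg=0xA9
After byte 3 (0xD5): reg=0x73
After byte 4 (0x03): reg=0x57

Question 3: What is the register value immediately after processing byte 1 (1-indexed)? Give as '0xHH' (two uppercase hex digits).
Answer: 0x07

Derivation:
After byte 1 (0x01): reg=0x07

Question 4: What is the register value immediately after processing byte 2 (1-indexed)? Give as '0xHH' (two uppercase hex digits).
Answer: 0xA9

Derivation:
After byte 1 (0x01): reg=0x07
After byte 2 (0xE6): reg=0xA9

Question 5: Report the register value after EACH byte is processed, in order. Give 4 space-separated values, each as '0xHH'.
0x07 0xA9 0x73 0x57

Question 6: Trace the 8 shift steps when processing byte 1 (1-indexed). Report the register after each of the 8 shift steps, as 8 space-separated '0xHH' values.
Register before byte 1: 0x00
After XOR with byte 0x01: 0x01

Answer: 0x02 0x04 0x08 0x10 0x20 0x40 0x80 0x07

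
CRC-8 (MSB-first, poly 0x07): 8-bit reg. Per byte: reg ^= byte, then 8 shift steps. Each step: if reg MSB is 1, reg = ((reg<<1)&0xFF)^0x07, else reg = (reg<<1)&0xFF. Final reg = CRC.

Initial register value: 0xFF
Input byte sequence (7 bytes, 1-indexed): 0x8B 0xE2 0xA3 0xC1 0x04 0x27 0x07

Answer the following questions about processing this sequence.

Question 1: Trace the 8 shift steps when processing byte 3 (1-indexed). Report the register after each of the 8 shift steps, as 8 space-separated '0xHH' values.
Answer: 0xED 0xDD 0xBD 0x7D 0xFA 0xF3 0xE1 0xC5

Derivation:
After byte 1 (0x8B): reg=0x4B
After byte 2 (0xE2): reg=0x56
Register before byte 3: 0x56
After XOR with byte 0xA3: 0xF5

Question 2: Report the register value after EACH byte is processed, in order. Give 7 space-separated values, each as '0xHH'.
0x4B 0x56 0xC5 0x1C 0x48 0x0A 0x23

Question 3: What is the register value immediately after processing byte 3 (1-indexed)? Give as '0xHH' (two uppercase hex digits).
After byte 1 (0x8B): reg=0x4B
After byte 2 (0xE2): reg=0x56
After byte 3 (0xA3): reg=0xC5

Answer: 0xC5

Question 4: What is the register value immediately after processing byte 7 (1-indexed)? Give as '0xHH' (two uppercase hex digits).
Answer: 0x23

Derivation:
After byte 1 (0x8B): reg=0x4B
After byte 2 (0xE2): reg=0x56
After byte 3 (0xA3): reg=0xC5
After byte 4 (0xC1): reg=0x1C
After byte 5 (0x04): reg=0x48
After byte 6 (0x27): reg=0x0A
After byte 7 (0x07): reg=0x23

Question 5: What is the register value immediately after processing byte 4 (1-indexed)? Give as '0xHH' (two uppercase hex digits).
Answer: 0x1C

Derivation:
After byte 1 (0x8B): reg=0x4B
After byte 2 (0xE2): reg=0x56
After byte 3 (0xA3): reg=0xC5
After byte 4 (0xC1): reg=0x1C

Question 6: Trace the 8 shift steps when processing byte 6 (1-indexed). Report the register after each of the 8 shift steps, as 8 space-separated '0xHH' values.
After byte 1 (0x8B): reg=0x4B
After byte 2 (0xE2): reg=0x56
After byte 3 (0xA3): reg=0xC5
After byte 4 (0xC1): reg=0x1C
After byte 5 (0x04): reg=0x48
Register before byte 6: 0x48
After XOR with byte 0x27: 0x6F

Answer: 0xDE 0xBB 0x71 0xE2 0xC3 0x81 0x05 0x0A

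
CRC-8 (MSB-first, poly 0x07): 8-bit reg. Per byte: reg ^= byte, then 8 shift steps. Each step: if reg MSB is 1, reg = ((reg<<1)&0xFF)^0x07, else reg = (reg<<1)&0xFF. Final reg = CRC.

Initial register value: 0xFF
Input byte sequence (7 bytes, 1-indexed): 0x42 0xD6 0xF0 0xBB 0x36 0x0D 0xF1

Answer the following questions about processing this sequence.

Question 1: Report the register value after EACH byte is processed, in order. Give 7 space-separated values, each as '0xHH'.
0x3A 0x8A 0x61 0x08 0xBA 0x0C 0xFD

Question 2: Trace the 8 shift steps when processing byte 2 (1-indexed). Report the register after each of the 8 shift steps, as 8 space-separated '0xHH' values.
After byte 1 (0x42): reg=0x3A
Register before byte 2: 0x3A
After XOR with byte 0xD6: 0xEC

Answer: 0xDF 0xB9 0x75 0xEA 0xD3 0xA1 0x45 0x8A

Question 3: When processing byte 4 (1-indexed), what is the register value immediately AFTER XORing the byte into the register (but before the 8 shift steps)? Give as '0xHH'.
Answer: 0xDA

Derivation:
Register before byte 4: 0x61
Byte 4: 0xBB
0x61 XOR 0xBB = 0xDA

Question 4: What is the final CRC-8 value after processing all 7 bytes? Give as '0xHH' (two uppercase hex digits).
After byte 1 (0x42): reg=0x3A
After byte 2 (0xD6): reg=0x8A
After byte 3 (0xF0): reg=0x61
After byte 4 (0xBB): reg=0x08
After byte 5 (0x36): reg=0xBA
After byte 6 (0x0D): reg=0x0C
After byte 7 (0xF1): reg=0xFD

Answer: 0xFD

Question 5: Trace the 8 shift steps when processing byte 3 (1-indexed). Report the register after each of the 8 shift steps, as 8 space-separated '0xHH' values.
Answer: 0xF4 0xEF 0xD9 0xB5 0x6D 0xDA 0xB3 0x61

Derivation:
After byte 1 (0x42): reg=0x3A
After byte 2 (0xD6): reg=0x8A
Register before byte 3: 0x8A
After XOR with byte 0xF0: 0x7A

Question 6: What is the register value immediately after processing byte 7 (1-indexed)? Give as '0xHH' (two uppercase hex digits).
After byte 1 (0x42): reg=0x3A
After byte 2 (0xD6): reg=0x8A
After byte 3 (0xF0): reg=0x61
After byte 4 (0xBB): reg=0x08
After byte 5 (0x36): reg=0xBA
After byte 6 (0x0D): reg=0x0C
After byte 7 (0xF1): reg=0xFD

Answer: 0xFD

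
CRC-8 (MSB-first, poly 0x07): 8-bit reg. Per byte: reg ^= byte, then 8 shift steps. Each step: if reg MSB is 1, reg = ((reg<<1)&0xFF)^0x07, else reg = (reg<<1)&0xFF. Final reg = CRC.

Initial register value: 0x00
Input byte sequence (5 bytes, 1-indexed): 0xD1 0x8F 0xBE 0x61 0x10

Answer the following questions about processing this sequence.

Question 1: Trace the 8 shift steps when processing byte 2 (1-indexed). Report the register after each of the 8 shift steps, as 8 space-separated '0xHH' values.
After byte 1 (0xD1): reg=0x39
Register before byte 2: 0x39
After XOR with byte 0x8F: 0xB6

Answer: 0x6B 0xD6 0xAB 0x51 0xA2 0x43 0x86 0x0B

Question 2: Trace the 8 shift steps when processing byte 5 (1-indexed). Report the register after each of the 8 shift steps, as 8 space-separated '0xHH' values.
After byte 1 (0xD1): reg=0x39
After byte 2 (0x8F): reg=0x0B
After byte 3 (0xBE): reg=0x02
After byte 4 (0x61): reg=0x2E
Register before byte 5: 0x2E
After XOR with byte 0x10: 0x3E

Answer: 0x7C 0xF8 0xF7 0xE9 0xD5 0xAD 0x5D 0xBA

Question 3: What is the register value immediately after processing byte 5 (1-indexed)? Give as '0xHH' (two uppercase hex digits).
Answer: 0xBA

Derivation:
After byte 1 (0xD1): reg=0x39
After byte 2 (0x8F): reg=0x0B
After byte 3 (0xBE): reg=0x02
After byte 4 (0x61): reg=0x2E
After byte 5 (0x10): reg=0xBA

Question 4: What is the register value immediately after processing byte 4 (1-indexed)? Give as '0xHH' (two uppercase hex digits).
After byte 1 (0xD1): reg=0x39
After byte 2 (0x8F): reg=0x0B
After byte 3 (0xBE): reg=0x02
After byte 4 (0x61): reg=0x2E

Answer: 0x2E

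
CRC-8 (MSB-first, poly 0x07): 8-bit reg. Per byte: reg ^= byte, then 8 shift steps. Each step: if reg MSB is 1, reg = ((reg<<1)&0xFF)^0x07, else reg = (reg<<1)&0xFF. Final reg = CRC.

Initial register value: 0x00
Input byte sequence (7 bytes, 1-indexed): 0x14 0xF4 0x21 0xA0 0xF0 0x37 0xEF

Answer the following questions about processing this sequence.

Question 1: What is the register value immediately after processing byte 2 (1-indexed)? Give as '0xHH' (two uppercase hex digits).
After byte 1 (0x14): reg=0x6C
After byte 2 (0xF4): reg=0xC1

Answer: 0xC1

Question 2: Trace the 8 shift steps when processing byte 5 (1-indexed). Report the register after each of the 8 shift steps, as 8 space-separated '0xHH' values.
After byte 1 (0x14): reg=0x6C
After byte 2 (0xF4): reg=0xC1
After byte 3 (0x21): reg=0xAE
After byte 4 (0xA0): reg=0x2A
Register before byte 5: 0x2A
After XOR with byte 0xF0: 0xDA

Answer: 0xB3 0x61 0xC2 0x83 0x01 0x02 0x04 0x08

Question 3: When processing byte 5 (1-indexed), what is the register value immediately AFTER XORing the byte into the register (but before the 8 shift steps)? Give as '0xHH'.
Register before byte 5: 0x2A
Byte 5: 0xF0
0x2A XOR 0xF0 = 0xDA

Answer: 0xDA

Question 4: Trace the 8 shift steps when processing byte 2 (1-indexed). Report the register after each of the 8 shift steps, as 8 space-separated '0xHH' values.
Answer: 0x37 0x6E 0xDC 0xBF 0x79 0xF2 0xE3 0xC1

Derivation:
After byte 1 (0x14): reg=0x6C
Register before byte 2: 0x6C
After XOR with byte 0xF4: 0x98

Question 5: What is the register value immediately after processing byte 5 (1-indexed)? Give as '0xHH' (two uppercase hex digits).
Answer: 0x08

Derivation:
After byte 1 (0x14): reg=0x6C
After byte 2 (0xF4): reg=0xC1
After byte 3 (0x21): reg=0xAE
After byte 4 (0xA0): reg=0x2A
After byte 5 (0xF0): reg=0x08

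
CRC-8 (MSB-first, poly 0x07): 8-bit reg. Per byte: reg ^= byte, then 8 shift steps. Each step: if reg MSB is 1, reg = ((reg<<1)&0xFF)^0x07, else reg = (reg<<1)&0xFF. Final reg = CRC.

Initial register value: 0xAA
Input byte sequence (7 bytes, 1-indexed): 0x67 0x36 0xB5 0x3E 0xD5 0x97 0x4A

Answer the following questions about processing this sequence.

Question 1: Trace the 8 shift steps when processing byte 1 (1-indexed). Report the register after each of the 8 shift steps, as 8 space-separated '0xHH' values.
Answer: 0x9D 0x3D 0x7A 0xF4 0xEF 0xD9 0xB5 0x6D

Derivation:
Register before byte 1: 0xAA
After XOR with byte 0x67: 0xCD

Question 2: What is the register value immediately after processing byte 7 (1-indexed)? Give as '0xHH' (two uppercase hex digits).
After byte 1 (0x67): reg=0x6D
After byte 2 (0x36): reg=0x86
After byte 3 (0xB5): reg=0x99
After byte 4 (0x3E): reg=0x7C
After byte 5 (0xD5): reg=0x56
After byte 6 (0x97): reg=0x49
After byte 7 (0x4A): reg=0x09

Answer: 0x09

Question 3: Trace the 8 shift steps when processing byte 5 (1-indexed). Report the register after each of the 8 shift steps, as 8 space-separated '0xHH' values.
Answer: 0x55 0xAA 0x53 0xA6 0x4B 0x96 0x2B 0x56

Derivation:
After byte 1 (0x67): reg=0x6D
After byte 2 (0x36): reg=0x86
After byte 3 (0xB5): reg=0x99
After byte 4 (0x3E): reg=0x7C
Register before byte 5: 0x7C
After XOR with byte 0xD5: 0xA9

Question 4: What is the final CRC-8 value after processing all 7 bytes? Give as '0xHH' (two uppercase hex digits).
Answer: 0x09

Derivation:
After byte 1 (0x67): reg=0x6D
After byte 2 (0x36): reg=0x86
After byte 3 (0xB5): reg=0x99
After byte 4 (0x3E): reg=0x7C
After byte 5 (0xD5): reg=0x56
After byte 6 (0x97): reg=0x49
After byte 7 (0x4A): reg=0x09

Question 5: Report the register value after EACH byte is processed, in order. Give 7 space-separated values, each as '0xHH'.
0x6D 0x86 0x99 0x7C 0x56 0x49 0x09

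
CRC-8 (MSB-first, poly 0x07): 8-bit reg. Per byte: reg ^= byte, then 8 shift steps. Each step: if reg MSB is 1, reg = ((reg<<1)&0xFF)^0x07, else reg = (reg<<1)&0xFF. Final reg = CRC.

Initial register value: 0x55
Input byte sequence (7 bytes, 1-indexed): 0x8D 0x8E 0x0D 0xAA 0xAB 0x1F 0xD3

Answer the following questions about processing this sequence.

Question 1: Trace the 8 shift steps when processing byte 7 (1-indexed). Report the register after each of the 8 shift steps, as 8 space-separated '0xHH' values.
After byte 1 (0x8D): reg=0x06
After byte 2 (0x8E): reg=0xB1
After byte 3 (0x0D): reg=0x3D
After byte 4 (0xAA): reg=0xEC
After byte 5 (0xAB): reg=0xD2
After byte 6 (0x1F): reg=0x6D
Register before byte 7: 0x6D
After XOR with byte 0xD3: 0xBE

Answer: 0x7B 0xF6 0xEB 0xD1 0xA5 0x4D 0x9A 0x33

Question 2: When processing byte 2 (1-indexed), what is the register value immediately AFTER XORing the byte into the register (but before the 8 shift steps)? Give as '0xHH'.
Answer: 0x88

Derivation:
Register before byte 2: 0x06
Byte 2: 0x8E
0x06 XOR 0x8E = 0x88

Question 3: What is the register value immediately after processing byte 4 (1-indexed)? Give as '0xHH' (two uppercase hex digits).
After byte 1 (0x8D): reg=0x06
After byte 2 (0x8E): reg=0xB1
After byte 3 (0x0D): reg=0x3D
After byte 4 (0xAA): reg=0xEC

Answer: 0xEC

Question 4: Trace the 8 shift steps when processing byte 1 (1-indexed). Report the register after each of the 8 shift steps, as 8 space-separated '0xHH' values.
Answer: 0xB7 0x69 0xD2 0xA3 0x41 0x82 0x03 0x06

Derivation:
Register before byte 1: 0x55
After XOR with byte 0x8D: 0xD8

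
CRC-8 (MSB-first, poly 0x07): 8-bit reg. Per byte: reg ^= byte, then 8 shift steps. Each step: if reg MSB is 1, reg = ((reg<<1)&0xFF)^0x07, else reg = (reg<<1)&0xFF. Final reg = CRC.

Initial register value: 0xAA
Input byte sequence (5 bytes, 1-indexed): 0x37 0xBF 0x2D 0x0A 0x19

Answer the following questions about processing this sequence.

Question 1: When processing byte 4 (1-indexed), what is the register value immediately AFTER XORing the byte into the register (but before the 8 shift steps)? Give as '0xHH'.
Answer: 0x7D

Derivation:
Register before byte 4: 0x77
Byte 4: 0x0A
0x77 XOR 0x0A = 0x7D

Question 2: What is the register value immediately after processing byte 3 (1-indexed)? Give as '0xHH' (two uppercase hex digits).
Answer: 0x77

Derivation:
After byte 1 (0x37): reg=0xDA
After byte 2 (0xBF): reg=0x3C
After byte 3 (0x2D): reg=0x77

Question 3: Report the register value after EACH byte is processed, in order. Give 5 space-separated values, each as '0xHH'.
0xDA 0x3C 0x77 0x74 0x04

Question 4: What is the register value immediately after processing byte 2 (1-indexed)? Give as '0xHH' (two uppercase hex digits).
Answer: 0x3C

Derivation:
After byte 1 (0x37): reg=0xDA
After byte 2 (0xBF): reg=0x3C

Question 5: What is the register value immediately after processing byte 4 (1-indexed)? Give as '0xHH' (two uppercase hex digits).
Answer: 0x74

Derivation:
After byte 1 (0x37): reg=0xDA
After byte 2 (0xBF): reg=0x3C
After byte 3 (0x2D): reg=0x77
After byte 4 (0x0A): reg=0x74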